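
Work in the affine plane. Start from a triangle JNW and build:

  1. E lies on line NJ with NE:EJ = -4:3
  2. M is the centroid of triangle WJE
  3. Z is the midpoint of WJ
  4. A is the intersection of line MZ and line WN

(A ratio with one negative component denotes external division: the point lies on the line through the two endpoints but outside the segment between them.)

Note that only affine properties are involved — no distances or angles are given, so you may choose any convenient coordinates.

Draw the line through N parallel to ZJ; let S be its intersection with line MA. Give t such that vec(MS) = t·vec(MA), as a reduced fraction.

Choose coordinates J = (0, 0), N = (1, 0), W = (0, 1).
1. E lies on line NJ with NE:EJ = -4:3 ⇒ E = (-3, 0)
2. M is the centroid of triangle WJE ⇒ M = (-1, 1/3)
3. Z is the midpoint of WJ ⇒ Z = (0, 1/2)
4. A is the intersection of line MZ and line WN ⇒ A = (3/7, 4/7)
through N parallel to ZJ: direction (0, -1/2); meets MA at S = (1, 2/3)
S = M + t·(A−M) with t = 7/5

t = 7/5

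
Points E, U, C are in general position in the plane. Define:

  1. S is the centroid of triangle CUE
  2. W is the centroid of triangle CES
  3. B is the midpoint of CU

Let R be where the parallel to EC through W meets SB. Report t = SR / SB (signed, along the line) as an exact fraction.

t = -4/3

Assign E = (0, 0), U = (1, 0), C = (0, 1) — the answer is frame-independent, so this choice is without loss of generality.
1. S is the centroid of triangle CUE ⇒ S = (1/3, 1/3)
2. W is the centroid of triangle CES ⇒ W = (1/9, 4/9)
3. B is the midpoint of CU ⇒ B = (1/2, 1/2)
through W parallel to EC: direction (0, 1); meets SB at R = (1/9, 1/9)
R = S + t·(B−S) with t = -4/3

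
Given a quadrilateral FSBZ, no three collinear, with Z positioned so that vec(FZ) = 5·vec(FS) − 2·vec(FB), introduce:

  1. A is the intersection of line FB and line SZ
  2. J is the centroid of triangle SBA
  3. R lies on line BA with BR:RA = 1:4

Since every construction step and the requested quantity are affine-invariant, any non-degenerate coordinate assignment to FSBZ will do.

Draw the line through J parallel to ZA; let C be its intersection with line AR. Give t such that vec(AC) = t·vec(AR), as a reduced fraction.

t = 5/12

Choose coordinates F = (0, 0), S = (1, 0), B = (0, 1), Z = (5, -2).
1. A is the intersection of line FB and line SZ ⇒ A = (0, 1/2)
2. J is the centroid of triangle SBA ⇒ J = (1/3, 1/2)
3. R lies on line BA with BR:RA = 1:4 ⇒ R = (0, 9/10)
through J parallel to ZA: direction (-5, 5/2); meets AR at C = (0, 2/3)
C = A + t·(R−A) with t = 5/12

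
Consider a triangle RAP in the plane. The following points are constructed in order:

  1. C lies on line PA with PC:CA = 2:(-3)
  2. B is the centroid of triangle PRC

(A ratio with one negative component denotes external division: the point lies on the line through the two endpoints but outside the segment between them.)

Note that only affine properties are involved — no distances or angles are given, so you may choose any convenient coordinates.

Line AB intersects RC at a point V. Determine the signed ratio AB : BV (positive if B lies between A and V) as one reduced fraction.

Choose coordinates R = (0, 0), A = (1, 0), P = (0, 1).
1. C lies on line PA with PC:CA = 2:(-3) ⇒ C = (-2, 3)
2. B is the centroid of triangle PRC ⇒ B = (-2/3, 4/3)
line AB meets RC at V = (-8/7, 12/7)
B = A + t·(V−A) with t = 7/9, so AB:BV = 7/9:2/9

AB:BV = 7/2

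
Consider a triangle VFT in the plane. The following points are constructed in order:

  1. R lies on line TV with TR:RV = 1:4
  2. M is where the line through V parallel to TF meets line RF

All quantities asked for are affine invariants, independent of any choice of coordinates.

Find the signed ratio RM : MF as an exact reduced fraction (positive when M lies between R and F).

Assign V = (0, 0), F = (1, 0), T = (0, 1) — the answer is frame-independent, so this choice is without loss of generality.
1. R lies on line TV with TR:RV = 1:4 ⇒ R = (0, 4/5)
2. M is where the line through V parallel to TF meets line RF ⇒ M = (-4, 4)
M = R + t·(F−R) with t = -4, so RM:MF = t:(1−t) = -4:5

RM:MF = -4/5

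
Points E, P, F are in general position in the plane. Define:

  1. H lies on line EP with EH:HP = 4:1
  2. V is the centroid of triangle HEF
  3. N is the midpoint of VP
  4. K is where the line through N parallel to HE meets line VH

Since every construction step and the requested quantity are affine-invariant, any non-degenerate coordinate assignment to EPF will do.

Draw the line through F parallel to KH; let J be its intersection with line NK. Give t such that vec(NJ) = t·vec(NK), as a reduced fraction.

Set E = (0, 0), P = (1, 0), F = (0, 1); any affine frame gives the same invariant.
1. H lies on line EP with EH:HP = 4:1 ⇒ H = (4/5, 0)
2. V is the centroid of triangle HEF ⇒ V = (4/15, 1/3)
3. N is the midpoint of VP ⇒ N = (19/30, 1/6)
4. K is where the line through N parallel to HE meets line VH ⇒ K = (8/15, 1/6)
through F parallel to KH: direction (4/15, -1/6); meets NK at J = (4/3, 1/6)
J = N + t·(K−N) with t = -7

t = -7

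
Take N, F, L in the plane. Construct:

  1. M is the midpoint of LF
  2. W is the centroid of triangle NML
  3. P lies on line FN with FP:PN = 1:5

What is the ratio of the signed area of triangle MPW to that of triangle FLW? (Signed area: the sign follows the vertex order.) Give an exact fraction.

Assign N = (0, 0), F = (1, 0), L = (0, 1) — the answer is frame-independent, so this choice is without loss of generality.
1. M is the midpoint of LF ⇒ M = (1/2, 1/2)
2. W is the centroid of triangle NML ⇒ W = (1/6, 1/2)
3. P lies on line FN with FP:PN = 1:5 ⇒ P = (5/6, 0)
2·[MPW] = -1/6, 2·[FLW] = 1/3
[MPW]:[FLW] = -1/6:1/3 = -1/2

[MPW]:[FLW] = -1/2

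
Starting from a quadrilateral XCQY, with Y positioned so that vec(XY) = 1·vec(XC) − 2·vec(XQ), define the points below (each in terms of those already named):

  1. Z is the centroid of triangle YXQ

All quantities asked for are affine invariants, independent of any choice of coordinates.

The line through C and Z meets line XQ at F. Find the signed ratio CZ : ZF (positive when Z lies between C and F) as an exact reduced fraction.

Set X = (0, 0), C = (1, 0), Q = (0, 1), Y = (1, -2); any affine frame gives the same invariant.
1. Z is the centroid of triangle YXQ ⇒ Z = (1/3, -1/3)
line CZ meets XQ at F = (0, -1/2)
Z = C + t·(F−C) with t = 2/3, so CZ:ZF = 2/3:1/3

CZ:ZF = 2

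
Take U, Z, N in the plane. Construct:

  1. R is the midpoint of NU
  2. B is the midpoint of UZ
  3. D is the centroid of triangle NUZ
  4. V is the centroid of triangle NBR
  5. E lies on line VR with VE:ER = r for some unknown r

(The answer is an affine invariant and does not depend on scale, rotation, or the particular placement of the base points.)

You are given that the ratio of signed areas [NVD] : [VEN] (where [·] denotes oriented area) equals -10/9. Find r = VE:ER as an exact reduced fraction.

Choose coordinates U = (0, 0), Z = (1, 0), N = (0, 1).
1. R is the midpoint of NU ⇒ R = (0, 1/2)
2. B is the midpoint of UZ ⇒ B = (1/2, 0)
3. D is the centroid of triangle NUZ ⇒ D = (1/3, 1/3)
4. V is the centroid of triangle NBR ⇒ V = (1/6, 1/2)
5. With VE:ER = r, write λ = r/(r+1) so E = V + λ·(R−V); E is affine-linear in λ
Every point depending on E is an affine combination of E and λ-independent points, so each such coordinate is linear in λ; the λ² term in each signed area is a multiple of (R−V)×(R−V) = 0, so 2·[NVD] and 2·[VEN] are each linear in λ. Evaluating at λ=0 and λ=1:
  2·[NVD] = 1/18,   2·[VEN] = -1/12·λ
So [NVD]:[VEN] = (1/18) / (-1/12·λ). Setting this equal to -10/9:
  1/18 = -10/9·(-1/12·λ)  ⇒  λ = 3/5
Then r = λ/(1−λ) = (3/5)/(2/5) = 3/2. Check: with r = 3/2, E = (1/15, 1/2) and [NVD]:[VEN] = -10/9 as required.

r = 3/2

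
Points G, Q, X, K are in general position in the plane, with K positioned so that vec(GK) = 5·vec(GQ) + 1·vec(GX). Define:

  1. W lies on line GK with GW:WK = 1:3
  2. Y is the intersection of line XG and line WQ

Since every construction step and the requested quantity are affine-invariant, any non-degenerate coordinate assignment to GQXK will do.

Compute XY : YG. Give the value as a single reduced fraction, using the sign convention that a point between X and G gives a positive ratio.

XY:YG = -2

Set G = (0, 0), Q = (1, 0), X = (0, 1), K = (5, 1); any affine frame gives the same invariant.
1. W lies on line GK with GW:WK = 1:3 ⇒ W = (5/4, 1/4)
2. Y is the intersection of line XG and line WQ ⇒ Y = (0, -1)
Y = X + t·(G−X) with t = 2, so XY:YG = t:(1−t) = 2:-1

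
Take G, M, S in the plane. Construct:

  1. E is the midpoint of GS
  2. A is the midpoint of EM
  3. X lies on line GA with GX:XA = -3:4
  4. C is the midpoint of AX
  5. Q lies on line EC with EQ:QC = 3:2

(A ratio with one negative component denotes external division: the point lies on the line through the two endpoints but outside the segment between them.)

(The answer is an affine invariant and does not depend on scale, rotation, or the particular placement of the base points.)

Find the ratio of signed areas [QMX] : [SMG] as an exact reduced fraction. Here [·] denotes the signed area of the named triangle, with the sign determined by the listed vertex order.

[QMX]:[SMG] = 11/10

Work in coordinates with G = (0, 0), M = (1, 0), S = (0, 1).
1. E is the midpoint of GS ⇒ E = (0, 1/2)
2. A is the midpoint of EM ⇒ A = (1/2, 1/4)
3. X lies on line GA with GX:XA = -3:4 ⇒ X = (-3/2, -3/4)
4. C is the midpoint of AX ⇒ C = (-1/2, -1/4)
5. Q lies on line EC with EQ:QC = 3:2 ⇒ Q = (-3/10, 1/20)
2·[QMX] = -11/10, 2·[SMG] = -1
[QMX]:[SMG] = -11/10:-1 = 11/10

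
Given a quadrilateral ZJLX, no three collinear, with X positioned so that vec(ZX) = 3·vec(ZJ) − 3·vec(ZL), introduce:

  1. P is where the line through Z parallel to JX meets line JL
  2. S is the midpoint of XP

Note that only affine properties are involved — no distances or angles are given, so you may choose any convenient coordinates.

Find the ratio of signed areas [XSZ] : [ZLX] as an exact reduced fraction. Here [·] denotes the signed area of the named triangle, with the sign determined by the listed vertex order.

[XSZ]:[ZLX] = -1/2

Assign Z = (0, 0), J = (1, 0), L = (0, 1), X = (3, -3) — the answer is frame-independent, so this choice is without loss of generality.
1. P is where the line through Z parallel to JX meets line JL ⇒ P = (-2, 3)
2. S is the midpoint of XP ⇒ S = (1/2, 0)
2·[XSZ] = 3/2, 2·[ZLX] = -3
[XSZ]:[ZLX] = 3/2:-3 = -1/2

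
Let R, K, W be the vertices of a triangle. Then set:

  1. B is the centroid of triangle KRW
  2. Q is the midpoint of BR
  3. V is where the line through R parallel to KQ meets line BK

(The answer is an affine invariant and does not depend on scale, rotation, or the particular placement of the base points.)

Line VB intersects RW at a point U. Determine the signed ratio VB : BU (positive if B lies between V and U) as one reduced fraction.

VB:BU = 4

Work in coordinates with R = (0, 0), K = (1, 0), W = (0, 1).
1. B is the centroid of triangle KRW ⇒ B = (1/3, 1/3)
2. Q is the midpoint of BR ⇒ Q = (1/6, 1/6)
3. V is where the line through R parallel to KQ meets line BK ⇒ V = (5/3, -1/3)
line VB meets RW at U = (0, 1/2)
B = V + t·(U−V) with t = 4/5, so VB:BU = 4/5:1/5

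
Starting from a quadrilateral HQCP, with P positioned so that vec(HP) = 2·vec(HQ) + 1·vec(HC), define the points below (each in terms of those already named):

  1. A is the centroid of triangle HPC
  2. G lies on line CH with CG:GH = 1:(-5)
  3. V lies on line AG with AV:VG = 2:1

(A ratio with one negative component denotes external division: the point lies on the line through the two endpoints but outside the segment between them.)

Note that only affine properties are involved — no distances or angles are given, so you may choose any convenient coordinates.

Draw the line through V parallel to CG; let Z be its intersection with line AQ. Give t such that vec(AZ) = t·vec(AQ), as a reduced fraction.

t = -4/3

Choose coordinates H = (0, 0), Q = (1, 0), C = (0, 1), P = (2, 1).
1. A is the centroid of triangle HPC ⇒ A = (2/3, 2/3)
2. G lies on line CH with CG:GH = 1:(-5) ⇒ G = (0, 5/4)
3. V lies on line AG with AV:VG = 2:1 ⇒ V = (2/9, 19/18)
through V parallel to CG: direction (0, 1/4); meets AQ at Z = (2/9, 14/9)
Z = A + t·(Q−A) with t = -4/3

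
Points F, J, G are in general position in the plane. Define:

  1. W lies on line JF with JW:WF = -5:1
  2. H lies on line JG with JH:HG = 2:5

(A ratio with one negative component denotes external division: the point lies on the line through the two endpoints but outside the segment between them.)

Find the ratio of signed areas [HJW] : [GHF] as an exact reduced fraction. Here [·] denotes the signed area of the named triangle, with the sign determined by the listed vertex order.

[HJW]:[GHF] = 1/2

Set F = (0, 0), J = (1, 0), G = (0, 1); any affine frame gives the same invariant.
1. W lies on line JF with JW:WF = -5:1 ⇒ W = (-1/4, 0)
2. H lies on line JG with JH:HG = 2:5 ⇒ H = (5/7, 2/7)
2·[HJW] = -5/14, 2·[GHF] = -5/7
[HJW]:[GHF] = -5/14:-5/7 = 1/2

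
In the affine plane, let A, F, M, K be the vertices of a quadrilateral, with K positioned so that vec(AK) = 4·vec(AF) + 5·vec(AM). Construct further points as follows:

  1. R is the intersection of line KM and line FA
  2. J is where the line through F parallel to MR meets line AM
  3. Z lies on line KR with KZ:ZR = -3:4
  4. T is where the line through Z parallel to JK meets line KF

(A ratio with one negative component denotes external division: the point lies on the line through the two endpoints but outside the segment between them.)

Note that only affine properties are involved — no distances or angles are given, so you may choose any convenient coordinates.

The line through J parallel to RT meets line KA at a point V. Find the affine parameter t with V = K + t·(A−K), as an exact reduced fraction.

Choose coordinates A = (0, 0), F = (1, 0), M = (0, 1), K = (4, 5).
1. R is the intersection of line KM and line FA ⇒ R = (-1, 0)
2. J is where the line through F parallel to MR meets line AM ⇒ J = (0, -1)
3. Z lies on line KR with KZ:ZR = -3:4 ⇒ Z = (19, 20)
4. T is where the line through Z parallel to JK meets line KF ⇒ T = (-41, -70)
through J parallel to RT: direction (-40, -70); meets KA at V = (2, 5/2)
V = K + t·(A−K) with t = 1/2

t = 1/2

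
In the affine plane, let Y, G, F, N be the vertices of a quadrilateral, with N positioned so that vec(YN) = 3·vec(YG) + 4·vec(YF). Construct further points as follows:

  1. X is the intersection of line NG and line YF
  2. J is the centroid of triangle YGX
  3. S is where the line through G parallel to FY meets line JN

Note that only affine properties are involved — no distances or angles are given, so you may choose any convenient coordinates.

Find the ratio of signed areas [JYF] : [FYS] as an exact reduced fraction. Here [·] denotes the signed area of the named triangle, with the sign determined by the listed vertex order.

[JYF]:[FYS] = -1/3

Set Y = (0, 0), G = (1, 0), F = (0, 1), N = (3, 4); any affine frame gives the same invariant.
1. X is the intersection of line NG and line YF ⇒ X = (0, -2)
2. J is the centroid of triangle YGX ⇒ J = (1/3, -2/3)
3. S is where the line through G parallel to FY meets line JN ⇒ S = (1, 1/2)
2·[JYF] = -1/3, 2·[FYS] = 1
[JYF]:[FYS] = -1/3:1 = -1/3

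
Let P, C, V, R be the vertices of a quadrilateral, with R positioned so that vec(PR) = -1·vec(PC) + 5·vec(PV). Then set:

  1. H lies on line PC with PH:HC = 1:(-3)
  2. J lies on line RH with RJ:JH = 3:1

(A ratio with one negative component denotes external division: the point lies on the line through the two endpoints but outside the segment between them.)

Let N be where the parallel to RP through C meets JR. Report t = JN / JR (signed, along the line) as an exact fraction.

Set P = (0, 0), C = (1, 0), V = (0, 1), R = (-1, 5); any affine frame gives the same invariant.
1. H lies on line PC with PH:HC = 1:(-3) ⇒ H = (-1/2, 0)
2. J lies on line RH with RJ:JH = 3:1 ⇒ J = (-5/8, 5/4)
through C parallel to RP: direction (1, -5); meets JR at N = (-2, 15)
N = J + t·(R−J) with t = 11/3

t = 11/3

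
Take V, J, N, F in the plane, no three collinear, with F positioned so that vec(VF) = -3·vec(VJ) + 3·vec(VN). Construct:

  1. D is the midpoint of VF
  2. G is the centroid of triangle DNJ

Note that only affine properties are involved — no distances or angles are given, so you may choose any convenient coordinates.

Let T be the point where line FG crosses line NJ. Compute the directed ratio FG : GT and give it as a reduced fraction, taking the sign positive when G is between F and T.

Choose coordinates V = (0, 0), J = (1, 0), N = (0, 1), F = (-3, 3).
1. D is the midpoint of VF ⇒ D = (-3/2, 3/2)
2. G is the centroid of triangle DNJ ⇒ G = (-1/6, 5/6)
line FG meets NJ at T = (5/4, -1/4)
G = F + t·(T−F) with t = 2/3, so FG:GT = 2/3:1/3

FG:GT = 2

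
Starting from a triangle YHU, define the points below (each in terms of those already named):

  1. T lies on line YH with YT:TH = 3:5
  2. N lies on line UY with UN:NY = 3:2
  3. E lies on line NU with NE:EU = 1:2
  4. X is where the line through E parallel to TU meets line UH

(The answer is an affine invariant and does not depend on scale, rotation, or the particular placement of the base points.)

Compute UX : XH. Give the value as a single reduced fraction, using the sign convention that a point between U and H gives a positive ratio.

UX:XH = -6/31

Choose coordinates Y = (0, 0), H = (1, 0), U = (0, 1).
1. T lies on line YH with YT:TH = 3:5 ⇒ T = (3/8, 0)
2. N lies on line UY with UN:NY = 3:2 ⇒ N = (0, 2/5)
3. E lies on line NU with NE:EU = 1:2 ⇒ E = (0, 3/5)
4. X is where the line through E parallel to TU meets line UH ⇒ X = (-6/25, 31/25)
X = U + t·(H−U) with t = -6/25, so UX:XH = t:(1−t) = -6/25:31/25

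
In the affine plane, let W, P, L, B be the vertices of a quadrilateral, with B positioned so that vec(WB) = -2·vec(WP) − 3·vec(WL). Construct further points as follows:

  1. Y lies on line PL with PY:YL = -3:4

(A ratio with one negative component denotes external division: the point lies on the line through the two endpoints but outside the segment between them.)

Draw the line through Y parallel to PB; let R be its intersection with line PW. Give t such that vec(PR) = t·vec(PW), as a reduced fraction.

t = -6

Work in coordinates with W = (0, 0), P = (1, 0), L = (0, 1), B = (-2, -3).
1. Y lies on line PL with PY:YL = -3:4 ⇒ Y = (4, -3)
through Y parallel to PB: direction (-3, -3); meets PW at R = (7, 0)
R = P + t·(W−P) with t = -6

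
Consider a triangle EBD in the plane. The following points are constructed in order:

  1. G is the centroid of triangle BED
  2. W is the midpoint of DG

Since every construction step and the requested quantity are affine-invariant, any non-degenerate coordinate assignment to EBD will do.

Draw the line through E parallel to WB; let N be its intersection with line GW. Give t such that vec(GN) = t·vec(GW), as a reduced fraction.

Assign E = (0, 0), B = (1, 0), D = (0, 1) — the answer is frame-independent, so this choice is without loss of generality.
1. G is the centroid of triangle BED ⇒ G = (1/3, 1/3)
2. W is the midpoint of DG ⇒ W = (1/6, 2/3)
through E parallel to WB: direction (5/6, -2/3); meets GW at N = (5/6, -2/3)
N = G + t·(W−G) with t = -3

t = -3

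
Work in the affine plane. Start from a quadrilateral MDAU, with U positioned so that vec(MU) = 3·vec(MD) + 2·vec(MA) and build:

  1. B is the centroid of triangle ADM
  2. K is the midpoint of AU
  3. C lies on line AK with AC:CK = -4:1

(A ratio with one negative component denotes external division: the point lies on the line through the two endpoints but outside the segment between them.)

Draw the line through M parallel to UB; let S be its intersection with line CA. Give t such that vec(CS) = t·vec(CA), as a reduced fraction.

Work in coordinates with M = (0, 0), D = (1, 0), A = (0, 1), U = (3, 2).
1. B is the centroid of triangle ADM ⇒ B = (1/3, 1/3)
2. K is the midpoint of AU ⇒ K = (3/2, 3/2)
3. C lies on line AK with AC:CK = -4:1 ⇒ C = (2, 5/3)
through M parallel to UB: direction (-8/3, -5/3); meets CA at S = (24/7, 15/7)
S = C + t·(A−C) with t = -5/7

t = -5/7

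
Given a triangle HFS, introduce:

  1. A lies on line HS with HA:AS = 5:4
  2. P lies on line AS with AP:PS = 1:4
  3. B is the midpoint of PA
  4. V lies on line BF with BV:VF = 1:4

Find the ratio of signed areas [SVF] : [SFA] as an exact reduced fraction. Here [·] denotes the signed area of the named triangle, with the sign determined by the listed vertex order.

Work in coordinates with H = (0, 0), F = (1, 0), S = (0, 1).
1. A lies on line HS with HA:AS = 5:4 ⇒ A = (0, 5/9)
2. P lies on line AS with AP:PS = 1:4 ⇒ P = (0, 29/45)
3. B is the midpoint of PA ⇒ B = (0, 3/5)
4. V lies on line BF with BV:VF = 1:4 ⇒ V = (1/5, 12/25)
2·[SVF] = 8/25, 2·[SFA] = -4/9
[SVF]:[SFA] = 8/25:-4/9 = -18/25

[SVF]:[SFA] = -18/25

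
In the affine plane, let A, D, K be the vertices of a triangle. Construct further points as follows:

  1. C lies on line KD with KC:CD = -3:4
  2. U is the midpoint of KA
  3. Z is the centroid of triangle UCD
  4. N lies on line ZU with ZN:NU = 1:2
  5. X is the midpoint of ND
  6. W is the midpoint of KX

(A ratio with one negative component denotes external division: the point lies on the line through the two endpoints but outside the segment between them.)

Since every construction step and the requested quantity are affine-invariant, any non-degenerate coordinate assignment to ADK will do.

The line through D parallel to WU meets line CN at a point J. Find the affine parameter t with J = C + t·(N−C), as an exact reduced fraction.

Choose coordinates A = (0, 0), D = (1, 0), K = (0, 1).
1. C lies on line KD with KC:CD = -3:4 ⇒ C = (-3, 4)
2. U is the midpoint of KA ⇒ U = (0, 1/2)
3. Z is the centroid of triangle UCD ⇒ Z = (-2/3, 3/2)
4. N lies on line ZU with ZN:NU = 1:2 ⇒ N = (-4/9, 7/6)
5. X is the midpoint of ND ⇒ X = (5/18, 7/12)
6. W is the midpoint of KX ⇒ W = (5/36, 19/24)
through D parallel to WU: direction (-5/36, -7/24); meets CN at J = (319/369, -35/123)
J = C + t·(N−C) with t = 62/41

t = 62/41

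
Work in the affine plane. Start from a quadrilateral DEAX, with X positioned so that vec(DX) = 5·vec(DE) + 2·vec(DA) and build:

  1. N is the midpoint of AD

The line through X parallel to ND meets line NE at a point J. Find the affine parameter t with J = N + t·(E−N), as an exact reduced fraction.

Work in coordinates with D = (0, 0), E = (1, 0), A = (0, 1), X = (5, 2).
1. N is the midpoint of AD ⇒ N = (0, 1/2)
through X parallel to ND: direction (0, -1/2); meets NE at J = (5, -2)
J = N + t·(E−N) with t = 5

t = 5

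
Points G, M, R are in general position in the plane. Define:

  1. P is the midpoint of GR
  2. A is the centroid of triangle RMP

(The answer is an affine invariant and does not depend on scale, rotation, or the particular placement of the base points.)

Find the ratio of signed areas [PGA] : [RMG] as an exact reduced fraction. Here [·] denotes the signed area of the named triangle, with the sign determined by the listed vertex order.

Work in coordinates with G = (0, 0), M = (1, 0), R = (0, 1).
1. P is the midpoint of GR ⇒ P = (0, 1/2)
2. A is the centroid of triangle RMP ⇒ A = (1/3, 1/2)
2·[PGA] = 1/6, 2·[RMG] = -1
[PGA]:[RMG] = 1/6:-1 = -1/6

[PGA]:[RMG] = -1/6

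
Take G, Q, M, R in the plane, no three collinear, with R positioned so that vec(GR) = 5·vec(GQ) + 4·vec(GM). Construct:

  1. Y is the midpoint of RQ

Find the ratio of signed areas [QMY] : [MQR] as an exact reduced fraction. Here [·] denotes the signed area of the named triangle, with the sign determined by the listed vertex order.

[QMY]:[MQR] = -1/2

Work in coordinates with G = (0, 0), Q = (1, 0), M = (0, 1), R = (5, 4).
1. Y is the midpoint of RQ ⇒ Y = (3, 2)
2·[QMY] = -4, 2·[MQR] = 8
[QMY]:[MQR] = -4:8 = -1/2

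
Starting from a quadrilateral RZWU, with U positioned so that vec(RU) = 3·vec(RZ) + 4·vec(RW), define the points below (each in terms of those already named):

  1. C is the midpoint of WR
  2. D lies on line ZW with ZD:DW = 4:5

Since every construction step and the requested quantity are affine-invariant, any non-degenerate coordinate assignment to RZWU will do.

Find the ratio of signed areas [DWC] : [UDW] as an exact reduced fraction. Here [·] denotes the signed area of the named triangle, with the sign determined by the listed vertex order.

[DWC]:[UDW] = -1/12

Choose coordinates R = (0, 0), Z = (1, 0), W = (0, 1), U = (3, 4).
1. C is the midpoint of WR ⇒ C = (0, 1/2)
2. D lies on line ZW with ZD:DW = 4:5 ⇒ D = (5/9, 4/9)
2·[DWC] = 5/18, 2·[UDW] = -10/3
[DWC]:[UDW] = 5/18:-10/3 = -1/12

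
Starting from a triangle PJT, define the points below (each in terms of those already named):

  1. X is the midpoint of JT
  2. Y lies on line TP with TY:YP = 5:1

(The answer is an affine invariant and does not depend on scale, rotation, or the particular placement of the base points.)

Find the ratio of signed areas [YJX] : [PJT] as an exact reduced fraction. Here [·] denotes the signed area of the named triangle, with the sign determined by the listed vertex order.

[YJX]:[PJT] = 5/12

Assign P = (0, 0), J = (1, 0), T = (0, 1) — the answer is frame-independent, so this choice is without loss of generality.
1. X is the midpoint of JT ⇒ X = (1/2, 1/2)
2. Y lies on line TP with TY:YP = 5:1 ⇒ Y = (0, 1/6)
2·[YJX] = 5/12, 2·[PJT] = 1
[YJX]:[PJT] = 5/12:1 = 5/12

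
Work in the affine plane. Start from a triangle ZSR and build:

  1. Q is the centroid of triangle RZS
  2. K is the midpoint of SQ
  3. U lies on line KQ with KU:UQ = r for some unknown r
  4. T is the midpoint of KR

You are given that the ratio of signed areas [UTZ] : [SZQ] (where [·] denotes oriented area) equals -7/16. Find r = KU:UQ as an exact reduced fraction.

r = 3

Set Z = (0, 0), S = (1, 0), R = (0, 1); any affine frame gives the same invariant.
1. Q is the centroid of triangle RZS ⇒ Q = (1/3, 1/3)
2. K is the midpoint of SQ ⇒ K = (2/3, 1/6)
3. With KU:UQ = r, write λ = r/(r+1) so U = K + λ·(Q−K); U is affine-linear in λ
4. T is the midpoint of KR ⇒ T = (1/3, 7/12)
Every point depending on U is an affine combination of U and λ-independent points, so each such coordinate is linear in λ; the λ² term in each signed area is a multiple of (Q−K)×(Q−K) = 0, so 2·[UTZ] and 2·[SZQ] are each linear in λ. Evaluating at λ=0 and λ=1:
  2·[UTZ] = -1/4·λ + 1/3,   2·[SZQ] = -1/3
So [UTZ]:[SZQ] = (-1/4·λ + 1/3) / (-1/3). Setting this equal to -7/16:
  -1/4·λ + 1/3 = -7/16·(-1/3)  ⇒  λ = 3/4
Then r = λ/(1−λ) = (3/4)/(1/4) = 3. Check: with r = 3, U = (5/12, 7/24) and [UTZ]:[SZQ] = -7/16 as required.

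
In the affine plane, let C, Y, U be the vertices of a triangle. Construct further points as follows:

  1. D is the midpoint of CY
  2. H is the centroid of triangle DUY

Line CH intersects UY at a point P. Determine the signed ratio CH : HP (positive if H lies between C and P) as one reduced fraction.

Choose coordinates C = (0, 0), Y = (1, 0), U = (0, 1).
1. D is the midpoint of CY ⇒ D = (1/2, 0)
2. H is the centroid of triangle DUY ⇒ H = (1/2, 1/3)
line CH meets UY at P = (3/5, 2/5)
H = C + t·(P−C) with t = 5/6, so CH:HP = 5/6:1/6

CH:HP = 5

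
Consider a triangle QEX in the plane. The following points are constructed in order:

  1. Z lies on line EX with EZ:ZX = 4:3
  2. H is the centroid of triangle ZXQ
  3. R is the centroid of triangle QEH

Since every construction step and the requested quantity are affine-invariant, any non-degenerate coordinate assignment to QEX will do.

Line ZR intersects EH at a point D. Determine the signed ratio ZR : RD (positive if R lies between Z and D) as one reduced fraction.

Set Q = (0, 0), E = (1, 0), X = (0, 1); any affine frame gives the same invariant.
1. Z lies on line EX with EZ:ZX = 4:3 ⇒ Z = (3/7, 4/7)
2. H is the centroid of triangle ZXQ ⇒ H = (1/7, 11/21)
3. R is the centroid of triangle QEH ⇒ R = (8/21, 11/63)
line ZR meets EH at D = (65/161, 176/483)
R = Z + t·(D−Z) with t = 23/12, so ZR:RD = 23/12:-11/12

ZR:RD = -23/11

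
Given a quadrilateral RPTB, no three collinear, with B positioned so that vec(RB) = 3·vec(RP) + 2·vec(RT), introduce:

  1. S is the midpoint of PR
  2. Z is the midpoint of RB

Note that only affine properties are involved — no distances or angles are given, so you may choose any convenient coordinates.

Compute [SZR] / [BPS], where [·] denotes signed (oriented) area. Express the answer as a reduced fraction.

Choose coordinates R = (0, 0), P = (1, 0), T = (0, 1), B = (3, 2).
1. S is the midpoint of PR ⇒ S = (1/2, 0)
2. Z is the midpoint of RB ⇒ Z = (3/2, 1)
2·[SZR] = 1/2, 2·[BPS] = -1
[SZR]:[BPS] = 1/2:-1 = -1/2

[SZR]:[BPS] = -1/2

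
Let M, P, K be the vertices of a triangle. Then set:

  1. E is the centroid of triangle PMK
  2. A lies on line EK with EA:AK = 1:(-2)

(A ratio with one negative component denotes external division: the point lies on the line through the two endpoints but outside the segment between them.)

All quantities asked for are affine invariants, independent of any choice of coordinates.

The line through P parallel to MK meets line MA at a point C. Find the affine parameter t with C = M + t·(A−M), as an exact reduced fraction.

Set M = (0, 0), P = (1, 0), K = (0, 1); any affine frame gives the same invariant.
1. E is the centroid of triangle PMK ⇒ E = (1/3, 1/3)
2. A lies on line EK with EA:AK = 1:(-2) ⇒ A = (2/3, -1/3)
through P parallel to MK: direction (0, 1); meets MA at C = (1, -1/2)
C = M + t·(A−M) with t = 3/2

t = 3/2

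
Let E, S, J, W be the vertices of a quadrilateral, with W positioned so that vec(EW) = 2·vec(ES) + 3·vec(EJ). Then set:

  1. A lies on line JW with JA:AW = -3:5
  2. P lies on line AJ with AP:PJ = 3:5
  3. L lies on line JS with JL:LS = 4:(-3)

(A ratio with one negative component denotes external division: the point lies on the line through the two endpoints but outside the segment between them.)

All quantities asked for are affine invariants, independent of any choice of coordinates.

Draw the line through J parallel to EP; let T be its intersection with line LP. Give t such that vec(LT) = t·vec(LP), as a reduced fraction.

t = 88/73

Assign E = (0, 0), S = (1, 0), J = (0, 1), W = (2, 3) — the answer is frame-independent, so this choice is without loss of generality.
1. A lies on line JW with JA:AW = -3:5 ⇒ A = (-3, -2)
2. P lies on line AJ with AP:PJ = 3:5 ⇒ P = (-15/8, -7/8)
3. L lies on line JS with JL:LS = 4:(-3) ⇒ L = (4, -3)
through J parallel to EP: direction (-15/8, -7/8); meets LP at T = (-225/73, -32/73)
T = L + t·(P−L) with t = 88/73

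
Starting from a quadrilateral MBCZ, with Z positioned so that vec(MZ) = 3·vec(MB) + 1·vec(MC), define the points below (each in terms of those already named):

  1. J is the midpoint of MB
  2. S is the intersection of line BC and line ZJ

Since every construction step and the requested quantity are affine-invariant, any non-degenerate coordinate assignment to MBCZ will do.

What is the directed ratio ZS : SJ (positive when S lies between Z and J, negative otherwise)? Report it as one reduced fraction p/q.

ZS:SJ = 6

Choose coordinates M = (0, 0), B = (1, 0), C = (0, 1), Z = (3, 1).
1. J is the midpoint of MB ⇒ J = (1/2, 0)
2. S is the intersection of line BC and line ZJ ⇒ S = (6/7, 1/7)
S = Z + t·(J−Z) with t = 6/7, so ZS:SJ = t:(1−t) = 6/7:1/7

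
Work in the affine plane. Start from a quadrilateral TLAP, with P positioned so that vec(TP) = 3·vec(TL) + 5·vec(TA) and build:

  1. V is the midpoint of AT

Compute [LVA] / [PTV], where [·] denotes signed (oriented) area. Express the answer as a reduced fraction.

[LVA]:[PTV] = 1/3

Assign T = (0, 0), L = (1, 0), A = (0, 1), P = (3, 5) — the answer is frame-independent, so this choice is without loss of generality.
1. V is the midpoint of AT ⇒ V = (0, 1/2)
2·[LVA] = -1/2, 2·[PTV] = -3/2
[LVA]:[PTV] = -1/2:-3/2 = 1/3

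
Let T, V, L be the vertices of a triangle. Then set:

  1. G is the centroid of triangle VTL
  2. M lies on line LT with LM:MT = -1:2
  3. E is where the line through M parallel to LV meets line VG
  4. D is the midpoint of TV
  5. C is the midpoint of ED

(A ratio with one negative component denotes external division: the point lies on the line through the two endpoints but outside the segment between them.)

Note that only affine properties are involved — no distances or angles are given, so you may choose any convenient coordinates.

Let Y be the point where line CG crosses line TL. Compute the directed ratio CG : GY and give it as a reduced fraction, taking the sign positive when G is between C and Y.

CG:GY = 17/4

Assign T = (0, 0), V = (1, 0), L = (0, 1) — the answer is frame-independent, so this choice is without loss of generality.
1. G is the centroid of triangle VTL ⇒ G = (1/3, 1/3)
2. M lies on line LT with LM:MT = -1:2 ⇒ M = (0, 2)
3. E is where the line through M parallel to LV meets line VG ⇒ E = (3, -1)
4. D is the midpoint of TV ⇒ D = (1/2, 0)
5. C is the midpoint of ED ⇒ C = (7/4, -1/2)
line CG meets TL at Y = (0, 9/17)
G = C + t·(Y−C) with t = 17/21, so CG:GY = 17/21:4/21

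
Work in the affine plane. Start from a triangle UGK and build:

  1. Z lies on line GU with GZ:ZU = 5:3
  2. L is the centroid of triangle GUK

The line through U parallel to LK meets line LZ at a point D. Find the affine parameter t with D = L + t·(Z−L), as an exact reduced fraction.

Assign U = (0, 0), G = (1, 0), K = (0, 1) — the answer is frame-independent, so this choice is without loss of generality.
1. Z lies on line GU with GZ:ZU = 5:3 ⇒ Z = (3/8, 0)
2. L is the centroid of triangle GUK ⇒ L = (1/3, 1/3)
through U parallel to LK: direction (-1/3, 2/3); meets LZ at D = (1/2, -1)
D = L + t·(Z−L) with t = 4

t = 4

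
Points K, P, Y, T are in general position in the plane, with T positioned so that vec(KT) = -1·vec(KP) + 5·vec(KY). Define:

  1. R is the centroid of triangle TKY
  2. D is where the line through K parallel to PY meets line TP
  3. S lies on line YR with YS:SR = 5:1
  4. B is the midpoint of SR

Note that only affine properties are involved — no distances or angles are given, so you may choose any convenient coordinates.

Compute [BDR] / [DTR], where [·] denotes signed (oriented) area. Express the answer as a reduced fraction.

[BDR]:[DTR] = 7/384

Assign K = (0, 0), P = (1, 0), Y = (0, 1), T = (-1, 5) — the answer is frame-independent, so this choice is without loss of generality.
1. R is the centroid of triangle TKY ⇒ R = (-1/3, 2)
2. D is where the line through K parallel to PY meets line TP ⇒ D = (5/3, -5/3)
3. S lies on line YR with YS:SR = 5:1 ⇒ S = (-5/18, 11/6)
4. B is the midpoint of SR ⇒ B = (-11/36, 23/12)
2·[BDR] = 7/108, 2·[DTR] = 32/9
[BDR]:[DTR] = 7/108:32/9 = 7/384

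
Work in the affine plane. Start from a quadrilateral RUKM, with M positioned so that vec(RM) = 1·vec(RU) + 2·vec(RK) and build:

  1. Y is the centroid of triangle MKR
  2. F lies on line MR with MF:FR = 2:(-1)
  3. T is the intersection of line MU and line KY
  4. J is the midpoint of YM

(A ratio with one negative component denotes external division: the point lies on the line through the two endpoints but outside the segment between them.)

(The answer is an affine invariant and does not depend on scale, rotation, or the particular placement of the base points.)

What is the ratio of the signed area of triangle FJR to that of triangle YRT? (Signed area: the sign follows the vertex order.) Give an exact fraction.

Choose coordinates R = (0, 0), U = (1, 0), K = (0, 1), M = (1, 2).
1. Y is the centroid of triangle MKR ⇒ Y = (1/3, 1)
2. F lies on line MR with MF:FR = 2:(-1) ⇒ F = (-1, -2)
3. T is the intersection of line MU and line KY ⇒ T = (1, 1)
4. J is the midpoint of YM ⇒ J = (2/3, 3/2)
2·[FJR] = -1/6, 2·[YRT] = 2/3
[FJR]:[YRT] = -1/6:2/3 = -1/4

[FJR]:[YRT] = -1/4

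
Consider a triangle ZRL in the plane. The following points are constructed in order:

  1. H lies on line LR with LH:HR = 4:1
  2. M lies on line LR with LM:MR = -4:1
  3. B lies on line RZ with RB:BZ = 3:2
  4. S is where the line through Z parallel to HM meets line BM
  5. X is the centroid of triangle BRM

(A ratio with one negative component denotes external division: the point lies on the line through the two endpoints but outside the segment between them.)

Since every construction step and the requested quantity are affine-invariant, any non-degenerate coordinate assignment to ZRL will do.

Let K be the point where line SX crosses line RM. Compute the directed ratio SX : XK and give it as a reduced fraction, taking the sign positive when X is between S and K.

SX:XK = 4

Set Z = (0, 0), R = (1, 0), L = (0, 1); any affine frame gives the same invariant.
1. H lies on line LR with LH:HR = 4:1 ⇒ H = (4/5, 1/5)
2. M lies on line LR with LM:MR = -4:1 ⇒ M = (4/3, -1/3)
3. B lies on line RZ with RB:BZ = 3:2 ⇒ B = (2/5, 0)
4. S is where the line through Z parallel to HM meets line BM ⇒ S = (-2/9, 2/9)
5. X is the centroid of triangle BRM ⇒ X = (41/45, -1/9)
line SX meets RM at K = (43/36, -7/36)
X = S + t·(K−S) with t = 4/5, so SX:XK = 4/5:1/5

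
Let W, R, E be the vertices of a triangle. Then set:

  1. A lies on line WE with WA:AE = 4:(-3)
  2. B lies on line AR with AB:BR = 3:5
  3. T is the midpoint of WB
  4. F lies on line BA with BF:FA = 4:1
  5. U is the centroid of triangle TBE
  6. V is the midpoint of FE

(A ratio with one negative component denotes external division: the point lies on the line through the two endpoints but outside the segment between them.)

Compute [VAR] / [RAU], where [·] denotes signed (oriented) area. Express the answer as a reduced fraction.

[VAR]:[RAU] = -9/10

Work in coordinates with W = (0, 0), R = (1, 0), E = (0, 1).
1. A lies on line WE with WA:AE = 4:(-3) ⇒ A = (0, 4)
2. B lies on line AR with AB:BR = 3:5 ⇒ B = (3/8, 5/2)
3. T is the midpoint of WB ⇒ T = (3/16, 5/4)
4. F lies on line BA with BF:FA = 4:1 ⇒ F = (3/40, 37/10)
5. U is the centroid of triangle TBE ⇒ U = (3/16, 19/12)
6. V is the midpoint of FE ⇒ V = (3/80, 47/20)
2·[VAR] = -3/2, 2·[RAU] = 5/3
[VAR]:[RAU] = -3/2:5/3 = -9/10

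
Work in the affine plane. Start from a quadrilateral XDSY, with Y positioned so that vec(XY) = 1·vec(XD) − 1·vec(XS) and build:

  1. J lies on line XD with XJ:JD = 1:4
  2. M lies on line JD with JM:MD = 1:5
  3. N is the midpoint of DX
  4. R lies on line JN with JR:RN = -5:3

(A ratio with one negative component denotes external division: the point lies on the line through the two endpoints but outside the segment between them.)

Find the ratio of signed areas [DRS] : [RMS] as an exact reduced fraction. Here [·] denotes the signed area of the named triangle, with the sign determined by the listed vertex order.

[DRS]:[RMS] = 3/37

Choose coordinates X = (0, 0), D = (1, 0), S = (0, 1), Y = (1, -1).
1. J lies on line XD with XJ:JD = 1:4 ⇒ J = (1/5, 0)
2. M lies on line JD with JM:MD = 1:5 ⇒ M = (1/3, 0)
3. N is the midpoint of DX ⇒ N = (1/2, 0)
4. R lies on line JN with JR:RN = -5:3 ⇒ R = (19/20, 0)
2·[DRS] = -1/20, 2·[RMS] = -37/60
[DRS]:[RMS] = -1/20:-37/60 = 3/37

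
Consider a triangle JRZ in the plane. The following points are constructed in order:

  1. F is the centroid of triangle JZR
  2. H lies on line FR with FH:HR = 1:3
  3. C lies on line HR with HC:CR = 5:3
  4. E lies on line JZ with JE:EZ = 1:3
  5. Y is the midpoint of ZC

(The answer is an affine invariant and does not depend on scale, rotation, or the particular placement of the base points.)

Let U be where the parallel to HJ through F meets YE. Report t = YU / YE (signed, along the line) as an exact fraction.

t = 17/9

Choose coordinates J = (0, 0), R = (1, 0), Z = (0, 1).
1. F is the centroid of triangle JZR ⇒ F = (1/3, 1/3)
2. H lies on line FR with FH:HR = 1:3 ⇒ H = (1/2, 1/4)
3. C lies on line HR with HC:CR = 5:3 ⇒ C = (13/16, 3/32)
4. E lies on line JZ with JE:EZ = 1:3 ⇒ E = (0, 1/4)
5. Y is the midpoint of ZC ⇒ Y = (13/32, 35/64)
through F parallel to HJ: direction (-1/2, -1/4); meets YE at U = (-13/36, -1/72)
U = Y + t·(E−Y) with t = 17/9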